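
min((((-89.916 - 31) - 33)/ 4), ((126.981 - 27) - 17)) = -38.479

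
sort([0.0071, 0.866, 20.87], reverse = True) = [20.87, 0.866, 0.0071]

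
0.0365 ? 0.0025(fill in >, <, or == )>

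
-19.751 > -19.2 False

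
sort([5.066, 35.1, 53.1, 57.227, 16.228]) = [5.066, 16.228, 35.1, 53.1, 57.227]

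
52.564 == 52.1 False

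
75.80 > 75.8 False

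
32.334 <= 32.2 False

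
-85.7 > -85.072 False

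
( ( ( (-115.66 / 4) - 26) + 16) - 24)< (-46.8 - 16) True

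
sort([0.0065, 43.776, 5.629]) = [0.0065, 5.629, 43.776]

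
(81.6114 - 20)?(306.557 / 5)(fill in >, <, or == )>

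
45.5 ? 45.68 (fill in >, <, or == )<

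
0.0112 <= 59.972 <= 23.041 False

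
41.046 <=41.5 True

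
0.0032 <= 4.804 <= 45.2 True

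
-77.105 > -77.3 True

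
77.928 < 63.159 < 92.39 False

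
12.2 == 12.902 False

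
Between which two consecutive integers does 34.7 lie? 34 and 35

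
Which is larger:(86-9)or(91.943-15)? (86-9)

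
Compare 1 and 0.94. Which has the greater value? 1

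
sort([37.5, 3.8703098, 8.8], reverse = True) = [37.5, 8.8, 3.8703098]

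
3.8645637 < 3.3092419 False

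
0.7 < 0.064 False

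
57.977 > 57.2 True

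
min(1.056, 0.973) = 0.973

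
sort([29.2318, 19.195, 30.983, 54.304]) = [19.195, 29.2318, 30.983, 54.304]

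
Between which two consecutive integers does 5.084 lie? 5 and 6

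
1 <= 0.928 False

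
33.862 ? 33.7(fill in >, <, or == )>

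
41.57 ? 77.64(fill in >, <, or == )<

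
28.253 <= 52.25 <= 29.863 False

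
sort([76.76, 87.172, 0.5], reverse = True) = [87.172, 76.76, 0.5]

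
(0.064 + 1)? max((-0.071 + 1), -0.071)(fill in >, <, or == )>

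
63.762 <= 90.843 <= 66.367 False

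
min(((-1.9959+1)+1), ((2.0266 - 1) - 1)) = 0.0041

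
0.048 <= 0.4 True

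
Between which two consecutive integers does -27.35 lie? -28 and -27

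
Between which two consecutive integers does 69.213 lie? 69 and 70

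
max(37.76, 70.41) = 70.41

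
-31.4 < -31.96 False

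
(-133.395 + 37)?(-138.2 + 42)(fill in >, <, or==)<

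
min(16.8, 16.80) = 16.8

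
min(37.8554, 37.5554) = 37.5554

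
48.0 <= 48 True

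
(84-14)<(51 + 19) False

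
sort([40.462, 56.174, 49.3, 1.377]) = [1.377, 40.462, 49.3, 56.174]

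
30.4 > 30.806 False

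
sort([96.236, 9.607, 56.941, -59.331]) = [-59.331, 9.607, 56.941, 96.236]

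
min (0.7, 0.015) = 0.015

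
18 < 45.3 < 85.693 True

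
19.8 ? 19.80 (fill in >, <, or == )==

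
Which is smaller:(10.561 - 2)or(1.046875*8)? (1.046875*8)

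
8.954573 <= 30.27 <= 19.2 False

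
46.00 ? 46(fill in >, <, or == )==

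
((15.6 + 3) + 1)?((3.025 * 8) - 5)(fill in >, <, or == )>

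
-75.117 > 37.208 False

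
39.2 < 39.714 True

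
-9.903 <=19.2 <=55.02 True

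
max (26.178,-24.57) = 26.178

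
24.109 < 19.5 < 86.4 False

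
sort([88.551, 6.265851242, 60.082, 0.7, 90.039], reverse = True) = [90.039, 88.551, 60.082, 6.265851242, 0.7]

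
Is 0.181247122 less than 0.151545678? No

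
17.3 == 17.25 False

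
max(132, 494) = 494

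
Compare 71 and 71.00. They are equal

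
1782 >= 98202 False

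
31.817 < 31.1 False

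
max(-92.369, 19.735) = 19.735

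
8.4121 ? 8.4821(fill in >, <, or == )<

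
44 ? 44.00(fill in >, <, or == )==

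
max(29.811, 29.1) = 29.811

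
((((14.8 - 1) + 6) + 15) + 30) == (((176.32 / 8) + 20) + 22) False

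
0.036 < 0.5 True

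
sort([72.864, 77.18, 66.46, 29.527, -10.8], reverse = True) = [77.18, 72.864, 66.46, 29.527, -10.8]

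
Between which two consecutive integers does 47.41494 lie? 47 and 48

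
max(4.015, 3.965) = 4.015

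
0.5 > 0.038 True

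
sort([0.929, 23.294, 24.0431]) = [0.929, 23.294, 24.0431]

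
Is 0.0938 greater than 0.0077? Yes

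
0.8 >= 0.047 True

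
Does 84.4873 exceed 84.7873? No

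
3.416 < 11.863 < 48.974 True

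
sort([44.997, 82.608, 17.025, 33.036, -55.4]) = [-55.4, 17.025, 33.036, 44.997, 82.608]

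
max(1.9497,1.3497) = 1.9497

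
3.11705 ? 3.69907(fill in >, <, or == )<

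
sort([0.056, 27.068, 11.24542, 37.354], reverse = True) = [37.354, 27.068, 11.24542, 0.056]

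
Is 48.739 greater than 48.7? Yes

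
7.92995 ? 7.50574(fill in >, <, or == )>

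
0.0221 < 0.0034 False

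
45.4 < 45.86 True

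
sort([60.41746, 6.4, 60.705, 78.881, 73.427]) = [6.4, 60.41746, 60.705, 73.427, 78.881]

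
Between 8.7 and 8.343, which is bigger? 8.7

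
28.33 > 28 True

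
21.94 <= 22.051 True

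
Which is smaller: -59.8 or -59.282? -59.8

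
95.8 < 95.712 False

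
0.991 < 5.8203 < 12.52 True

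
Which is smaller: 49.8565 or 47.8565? 47.8565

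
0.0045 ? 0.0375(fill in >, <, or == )<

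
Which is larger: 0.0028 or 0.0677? 0.0677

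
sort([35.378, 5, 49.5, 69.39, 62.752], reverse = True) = [69.39, 62.752, 49.5, 35.378, 5]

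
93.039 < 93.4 True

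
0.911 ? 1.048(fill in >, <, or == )<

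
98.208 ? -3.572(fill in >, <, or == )>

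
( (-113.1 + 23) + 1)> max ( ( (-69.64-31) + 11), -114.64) True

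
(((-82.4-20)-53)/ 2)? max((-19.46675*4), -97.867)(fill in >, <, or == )>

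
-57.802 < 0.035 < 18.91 True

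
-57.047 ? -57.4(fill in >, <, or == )>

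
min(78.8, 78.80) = 78.8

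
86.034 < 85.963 False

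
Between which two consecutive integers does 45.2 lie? 45 and 46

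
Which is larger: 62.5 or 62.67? 62.67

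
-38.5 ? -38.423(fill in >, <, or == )<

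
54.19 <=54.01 False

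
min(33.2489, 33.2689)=33.2489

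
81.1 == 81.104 False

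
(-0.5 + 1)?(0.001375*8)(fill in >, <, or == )>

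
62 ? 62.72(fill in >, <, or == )<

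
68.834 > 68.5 True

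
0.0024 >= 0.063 False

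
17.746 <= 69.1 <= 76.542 True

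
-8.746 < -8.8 False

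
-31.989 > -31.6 False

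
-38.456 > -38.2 False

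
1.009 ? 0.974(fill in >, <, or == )>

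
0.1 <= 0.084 False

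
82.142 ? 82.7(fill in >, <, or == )<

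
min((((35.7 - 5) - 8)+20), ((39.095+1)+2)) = 42.095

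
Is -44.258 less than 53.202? Yes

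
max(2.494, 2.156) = 2.494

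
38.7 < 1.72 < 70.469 False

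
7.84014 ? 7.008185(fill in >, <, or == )>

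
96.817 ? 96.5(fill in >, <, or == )>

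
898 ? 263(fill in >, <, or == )>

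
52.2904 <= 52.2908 True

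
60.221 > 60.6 False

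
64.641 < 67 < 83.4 True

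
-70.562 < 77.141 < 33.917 False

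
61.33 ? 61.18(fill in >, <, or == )>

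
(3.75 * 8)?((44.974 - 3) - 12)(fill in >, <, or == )>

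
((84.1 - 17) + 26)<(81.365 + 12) True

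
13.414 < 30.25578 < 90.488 True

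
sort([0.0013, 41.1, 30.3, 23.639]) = [0.0013, 23.639, 30.3, 41.1]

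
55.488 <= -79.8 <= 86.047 False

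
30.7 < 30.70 False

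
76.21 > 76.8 False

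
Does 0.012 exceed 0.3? No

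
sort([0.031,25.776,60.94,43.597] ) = [0.031,25.776,43.597,60.94]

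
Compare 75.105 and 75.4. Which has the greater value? 75.4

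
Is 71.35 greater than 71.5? No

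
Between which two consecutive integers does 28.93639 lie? 28 and 29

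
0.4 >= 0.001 True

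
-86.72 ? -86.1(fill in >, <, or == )<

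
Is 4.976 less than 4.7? No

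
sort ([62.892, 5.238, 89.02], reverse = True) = [89.02, 62.892, 5.238]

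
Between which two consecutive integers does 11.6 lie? 11 and 12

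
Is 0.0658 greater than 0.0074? Yes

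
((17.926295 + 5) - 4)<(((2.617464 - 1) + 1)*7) False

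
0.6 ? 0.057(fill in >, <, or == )>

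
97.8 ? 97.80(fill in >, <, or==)==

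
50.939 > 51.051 False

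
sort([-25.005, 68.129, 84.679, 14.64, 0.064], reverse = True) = [84.679, 68.129, 14.64, 0.064, -25.005]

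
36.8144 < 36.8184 True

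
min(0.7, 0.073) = 0.073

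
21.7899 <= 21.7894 False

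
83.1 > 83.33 False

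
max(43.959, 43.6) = 43.959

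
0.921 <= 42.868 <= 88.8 True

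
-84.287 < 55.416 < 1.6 False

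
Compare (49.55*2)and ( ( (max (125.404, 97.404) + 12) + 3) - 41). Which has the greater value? ( ( (max (125.404, 97.404) + 12) + 3) - 41)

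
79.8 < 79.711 False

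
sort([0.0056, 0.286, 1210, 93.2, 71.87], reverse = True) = [1210, 93.2, 71.87, 0.286, 0.0056]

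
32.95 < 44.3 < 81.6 True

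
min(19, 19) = 19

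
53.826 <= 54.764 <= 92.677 True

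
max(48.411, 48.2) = 48.411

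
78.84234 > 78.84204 True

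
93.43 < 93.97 True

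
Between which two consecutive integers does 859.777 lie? 859 and 860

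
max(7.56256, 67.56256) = 67.56256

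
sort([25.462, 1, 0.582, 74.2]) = [0.582, 1, 25.462, 74.2]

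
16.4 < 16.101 False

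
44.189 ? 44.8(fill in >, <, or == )<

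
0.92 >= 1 False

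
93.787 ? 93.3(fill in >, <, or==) >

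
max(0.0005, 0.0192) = 0.0192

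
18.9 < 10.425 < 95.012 False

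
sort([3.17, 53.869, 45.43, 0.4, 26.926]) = [0.4, 3.17, 26.926, 45.43, 53.869]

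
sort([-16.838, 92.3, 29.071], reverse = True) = [92.3, 29.071, -16.838]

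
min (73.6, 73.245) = 73.245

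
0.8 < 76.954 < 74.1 False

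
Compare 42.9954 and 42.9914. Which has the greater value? 42.9954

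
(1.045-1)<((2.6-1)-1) True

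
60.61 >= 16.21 True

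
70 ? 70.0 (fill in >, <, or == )==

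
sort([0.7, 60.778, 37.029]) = [0.7, 37.029, 60.778]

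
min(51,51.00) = 51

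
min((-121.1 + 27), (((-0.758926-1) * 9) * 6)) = -94.982004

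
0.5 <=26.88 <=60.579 True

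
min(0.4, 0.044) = 0.044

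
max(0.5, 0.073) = 0.5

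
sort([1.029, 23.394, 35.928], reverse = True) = [35.928, 23.394, 1.029]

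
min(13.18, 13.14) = 13.14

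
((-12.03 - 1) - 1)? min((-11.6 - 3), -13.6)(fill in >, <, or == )>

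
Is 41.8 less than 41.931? Yes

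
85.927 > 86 False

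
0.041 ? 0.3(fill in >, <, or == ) <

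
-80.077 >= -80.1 True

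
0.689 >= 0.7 False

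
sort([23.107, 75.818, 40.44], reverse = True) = [75.818, 40.44, 23.107]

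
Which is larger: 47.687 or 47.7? 47.7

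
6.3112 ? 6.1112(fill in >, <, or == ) >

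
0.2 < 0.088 False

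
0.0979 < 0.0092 False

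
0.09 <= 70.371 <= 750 True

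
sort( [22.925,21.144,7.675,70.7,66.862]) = [7.675,21.144,22.925,66.862,70.7]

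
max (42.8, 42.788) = 42.8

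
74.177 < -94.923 False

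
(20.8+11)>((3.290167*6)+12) True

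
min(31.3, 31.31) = 31.3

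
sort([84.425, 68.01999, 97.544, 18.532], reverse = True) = [97.544, 84.425, 68.01999, 18.532]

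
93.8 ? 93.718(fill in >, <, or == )>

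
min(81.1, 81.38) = 81.1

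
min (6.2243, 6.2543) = 6.2243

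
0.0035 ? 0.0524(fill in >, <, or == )<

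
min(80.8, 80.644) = 80.644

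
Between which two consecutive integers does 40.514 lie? 40 and 41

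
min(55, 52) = 52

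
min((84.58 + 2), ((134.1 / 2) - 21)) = 46.05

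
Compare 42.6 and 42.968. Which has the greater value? 42.968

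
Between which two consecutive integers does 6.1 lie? 6 and 7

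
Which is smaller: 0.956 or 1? 0.956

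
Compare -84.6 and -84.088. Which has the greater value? -84.088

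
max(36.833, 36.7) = 36.833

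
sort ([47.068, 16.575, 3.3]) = [3.3, 16.575, 47.068]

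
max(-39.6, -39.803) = -39.6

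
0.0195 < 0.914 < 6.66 True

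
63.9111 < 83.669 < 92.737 True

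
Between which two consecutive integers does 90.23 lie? 90 and 91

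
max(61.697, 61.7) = 61.7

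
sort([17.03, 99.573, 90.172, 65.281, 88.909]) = [17.03, 65.281, 88.909, 90.172, 99.573]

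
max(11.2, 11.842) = 11.842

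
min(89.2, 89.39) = 89.2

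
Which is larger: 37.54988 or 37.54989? 37.54989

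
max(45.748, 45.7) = 45.748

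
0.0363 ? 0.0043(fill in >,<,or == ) >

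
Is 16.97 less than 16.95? No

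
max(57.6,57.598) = 57.6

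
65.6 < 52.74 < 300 False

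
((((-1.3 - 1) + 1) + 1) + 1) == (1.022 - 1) False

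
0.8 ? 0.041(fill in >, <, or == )>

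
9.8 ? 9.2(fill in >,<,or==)>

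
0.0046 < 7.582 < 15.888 True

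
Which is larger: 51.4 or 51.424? 51.424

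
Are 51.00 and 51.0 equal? Yes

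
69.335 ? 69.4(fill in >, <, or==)<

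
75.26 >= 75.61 False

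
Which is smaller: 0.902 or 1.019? 0.902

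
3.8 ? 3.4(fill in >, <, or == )>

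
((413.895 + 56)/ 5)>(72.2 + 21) True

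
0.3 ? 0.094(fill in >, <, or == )>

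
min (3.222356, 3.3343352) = 3.222356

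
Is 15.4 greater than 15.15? Yes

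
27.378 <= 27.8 True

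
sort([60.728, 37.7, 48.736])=[37.7, 48.736, 60.728]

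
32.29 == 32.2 False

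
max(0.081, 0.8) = 0.8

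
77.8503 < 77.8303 False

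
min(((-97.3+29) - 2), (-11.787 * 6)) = -70.722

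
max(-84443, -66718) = -66718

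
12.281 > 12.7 False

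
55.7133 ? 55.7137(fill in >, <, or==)<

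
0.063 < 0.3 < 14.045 True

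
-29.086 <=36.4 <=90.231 True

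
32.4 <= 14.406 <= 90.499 False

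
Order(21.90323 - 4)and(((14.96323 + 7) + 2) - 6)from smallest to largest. (21.90323 - 4),(((14.96323 + 7) + 2) - 6)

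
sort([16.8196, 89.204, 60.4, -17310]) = [-17310, 16.8196, 60.4, 89.204]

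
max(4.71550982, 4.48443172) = 4.71550982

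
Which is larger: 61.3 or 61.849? 61.849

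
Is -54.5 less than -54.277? Yes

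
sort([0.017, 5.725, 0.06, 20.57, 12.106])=[0.017, 0.06, 5.725, 12.106, 20.57]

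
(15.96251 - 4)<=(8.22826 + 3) False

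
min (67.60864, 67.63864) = 67.60864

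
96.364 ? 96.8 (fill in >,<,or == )<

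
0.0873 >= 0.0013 True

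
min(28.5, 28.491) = 28.491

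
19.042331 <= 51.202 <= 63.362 True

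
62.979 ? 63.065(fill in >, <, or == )<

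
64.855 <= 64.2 False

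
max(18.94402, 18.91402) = 18.94402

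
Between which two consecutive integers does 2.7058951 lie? 2 and 3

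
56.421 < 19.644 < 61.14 False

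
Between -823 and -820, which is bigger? -820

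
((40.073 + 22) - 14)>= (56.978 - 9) True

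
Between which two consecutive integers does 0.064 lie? 0 and 1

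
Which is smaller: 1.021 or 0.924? 0.924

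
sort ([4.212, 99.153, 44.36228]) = [4.212, 44.36228, 99.153]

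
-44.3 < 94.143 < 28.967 False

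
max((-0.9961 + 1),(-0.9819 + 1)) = 0.0181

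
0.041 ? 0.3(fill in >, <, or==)<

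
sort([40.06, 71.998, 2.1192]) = [2.1192, 40.06, 71.998]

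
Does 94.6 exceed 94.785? No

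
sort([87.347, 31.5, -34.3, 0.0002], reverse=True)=[87.347, 31.5, 0.0002, -34.3]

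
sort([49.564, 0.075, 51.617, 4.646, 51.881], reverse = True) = [51.881, 51.617, 49.564, 4.646, 0.075]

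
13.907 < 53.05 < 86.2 True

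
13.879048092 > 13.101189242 True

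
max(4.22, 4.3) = 4.3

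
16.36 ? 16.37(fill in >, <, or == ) <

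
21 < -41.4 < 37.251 False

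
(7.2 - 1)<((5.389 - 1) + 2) True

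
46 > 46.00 False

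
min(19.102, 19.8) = 19.102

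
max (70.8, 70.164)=70.8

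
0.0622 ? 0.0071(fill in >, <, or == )>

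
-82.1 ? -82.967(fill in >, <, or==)>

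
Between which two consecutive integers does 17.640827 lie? 17 and 18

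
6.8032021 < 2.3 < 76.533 False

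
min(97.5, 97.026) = 97.026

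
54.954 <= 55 True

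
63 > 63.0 False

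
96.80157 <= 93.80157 False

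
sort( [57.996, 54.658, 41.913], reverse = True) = [57.996, 54.658, 41.913]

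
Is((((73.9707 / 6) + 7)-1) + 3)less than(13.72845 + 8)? Yes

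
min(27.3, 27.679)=27.3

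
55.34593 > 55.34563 True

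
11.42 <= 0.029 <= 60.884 False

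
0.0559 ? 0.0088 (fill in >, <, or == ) >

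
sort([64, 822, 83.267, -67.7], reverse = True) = [822, 83.267, 64, -67.7]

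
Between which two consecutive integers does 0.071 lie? 0 and 1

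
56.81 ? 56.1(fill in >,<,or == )>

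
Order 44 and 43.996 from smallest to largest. 43.996, 44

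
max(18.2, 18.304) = 18.304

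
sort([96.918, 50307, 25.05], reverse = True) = [50307, 96.918, 25.05]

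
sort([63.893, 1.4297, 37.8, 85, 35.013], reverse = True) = [85, 63.893, 37.8, 35.013, 1.4297]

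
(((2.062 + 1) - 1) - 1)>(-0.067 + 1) True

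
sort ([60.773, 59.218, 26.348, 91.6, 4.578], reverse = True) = [91.6, 60.773, 59.218, 26.348, 4.578]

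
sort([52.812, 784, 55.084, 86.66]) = [52.812, 55.084, 86.66, 784]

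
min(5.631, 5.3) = 5.3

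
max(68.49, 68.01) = 68.49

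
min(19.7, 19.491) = 19.491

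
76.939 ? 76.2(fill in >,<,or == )>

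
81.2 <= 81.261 True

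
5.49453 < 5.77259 True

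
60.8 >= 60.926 False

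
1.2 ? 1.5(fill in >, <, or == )<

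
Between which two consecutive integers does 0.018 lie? 0 and 1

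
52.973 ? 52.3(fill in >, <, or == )>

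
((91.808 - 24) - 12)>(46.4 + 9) True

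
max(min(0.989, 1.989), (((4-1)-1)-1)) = 1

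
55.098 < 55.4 True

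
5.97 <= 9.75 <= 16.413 True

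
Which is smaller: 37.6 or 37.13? 37.13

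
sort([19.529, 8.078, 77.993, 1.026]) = [1.026, 8.078, 19.529, 77.993]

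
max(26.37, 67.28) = 67.28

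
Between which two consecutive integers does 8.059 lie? 8 and 9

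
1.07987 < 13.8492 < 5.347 False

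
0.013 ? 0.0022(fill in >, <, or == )>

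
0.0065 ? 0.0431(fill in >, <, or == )<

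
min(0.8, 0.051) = 0.051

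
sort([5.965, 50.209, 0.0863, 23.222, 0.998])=[0.0863, 0.998, 5.965, 23.222, 50.209]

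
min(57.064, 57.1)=57.064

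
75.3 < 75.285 False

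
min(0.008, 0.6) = 0.008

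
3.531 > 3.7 False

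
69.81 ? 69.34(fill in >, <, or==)>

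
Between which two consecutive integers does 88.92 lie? 88 and 89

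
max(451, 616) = 616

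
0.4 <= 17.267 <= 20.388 True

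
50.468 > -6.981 True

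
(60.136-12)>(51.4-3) False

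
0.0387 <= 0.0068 False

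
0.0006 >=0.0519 False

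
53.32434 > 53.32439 False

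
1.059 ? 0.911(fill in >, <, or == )>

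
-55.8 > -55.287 False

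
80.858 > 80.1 True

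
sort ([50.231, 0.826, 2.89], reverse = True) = [50.231, 2.89, 0.826]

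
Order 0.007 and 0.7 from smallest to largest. 0.007, 0.7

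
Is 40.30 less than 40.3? No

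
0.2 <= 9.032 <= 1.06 False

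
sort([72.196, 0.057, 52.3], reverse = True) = [72.196, 52.3, 0.057]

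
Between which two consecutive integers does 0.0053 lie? 0 and 1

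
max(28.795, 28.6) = 28.795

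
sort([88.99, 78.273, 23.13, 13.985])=[13.985, 23.13, 78.273, 88.99]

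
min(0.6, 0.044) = 0.044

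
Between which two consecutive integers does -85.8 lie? -86 and -85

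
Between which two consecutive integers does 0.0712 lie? 0 and 1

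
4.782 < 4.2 False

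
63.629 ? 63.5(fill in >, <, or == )>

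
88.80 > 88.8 False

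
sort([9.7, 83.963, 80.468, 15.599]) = [9.7, 15.599, 80.468, 83.963]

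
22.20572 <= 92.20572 True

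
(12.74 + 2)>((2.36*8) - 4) False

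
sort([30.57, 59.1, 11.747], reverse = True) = [59.1, 30.57, 11.747]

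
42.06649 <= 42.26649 True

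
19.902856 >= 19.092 True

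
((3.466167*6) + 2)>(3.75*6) True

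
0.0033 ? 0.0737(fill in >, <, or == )<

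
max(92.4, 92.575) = 92.575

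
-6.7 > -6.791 True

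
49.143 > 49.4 False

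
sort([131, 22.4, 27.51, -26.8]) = [-26.8, 22.4, 27.51, 131]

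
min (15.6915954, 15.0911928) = 15.0911928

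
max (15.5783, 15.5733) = 15.5783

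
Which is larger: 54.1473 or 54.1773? 54.1773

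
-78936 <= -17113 True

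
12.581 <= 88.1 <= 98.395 True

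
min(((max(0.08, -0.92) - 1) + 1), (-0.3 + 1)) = 0.08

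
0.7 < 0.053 False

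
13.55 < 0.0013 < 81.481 False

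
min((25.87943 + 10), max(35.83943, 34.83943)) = 35.83943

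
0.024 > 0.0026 True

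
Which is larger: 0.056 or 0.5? 0.5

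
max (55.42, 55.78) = 55.78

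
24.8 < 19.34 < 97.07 False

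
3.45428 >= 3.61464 False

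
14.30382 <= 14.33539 True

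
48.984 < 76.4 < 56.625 False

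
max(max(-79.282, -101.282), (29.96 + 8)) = 37.96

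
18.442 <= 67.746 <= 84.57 True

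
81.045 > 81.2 False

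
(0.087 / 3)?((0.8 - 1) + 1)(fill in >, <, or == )<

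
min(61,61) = 61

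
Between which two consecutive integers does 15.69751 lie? 15 and 16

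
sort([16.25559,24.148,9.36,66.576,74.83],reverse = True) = [74.83,66.576,24.148,16.25559,9.36]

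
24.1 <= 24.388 True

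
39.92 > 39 True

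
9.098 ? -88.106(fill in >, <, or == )>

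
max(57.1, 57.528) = 57.528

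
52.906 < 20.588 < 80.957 False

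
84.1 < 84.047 False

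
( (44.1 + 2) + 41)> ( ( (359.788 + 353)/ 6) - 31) False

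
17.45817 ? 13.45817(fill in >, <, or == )>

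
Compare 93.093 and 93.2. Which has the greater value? 93.2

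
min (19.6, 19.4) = 19.4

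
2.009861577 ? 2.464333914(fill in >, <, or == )<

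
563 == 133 False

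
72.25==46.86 False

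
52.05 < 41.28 False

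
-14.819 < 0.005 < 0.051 True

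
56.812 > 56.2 True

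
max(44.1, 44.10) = 44.10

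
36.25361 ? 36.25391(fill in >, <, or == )<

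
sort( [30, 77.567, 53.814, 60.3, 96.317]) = [30, 53.814, 60.3, 77.567, 96.317]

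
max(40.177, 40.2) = 40.2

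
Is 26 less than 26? No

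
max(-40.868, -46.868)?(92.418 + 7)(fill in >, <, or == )<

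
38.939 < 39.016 True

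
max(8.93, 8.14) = 8.93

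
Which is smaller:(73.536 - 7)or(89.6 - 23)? (73.536 - 7)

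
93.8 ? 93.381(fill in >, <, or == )>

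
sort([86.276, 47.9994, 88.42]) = [47.9994, 86.276, 88.42]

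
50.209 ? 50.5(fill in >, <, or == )<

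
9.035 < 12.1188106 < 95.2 True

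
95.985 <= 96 True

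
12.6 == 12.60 True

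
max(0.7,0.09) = 0.7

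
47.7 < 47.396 False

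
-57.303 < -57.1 True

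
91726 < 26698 False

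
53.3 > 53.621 False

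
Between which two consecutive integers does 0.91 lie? 0 and 1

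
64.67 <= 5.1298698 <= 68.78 False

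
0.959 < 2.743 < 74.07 True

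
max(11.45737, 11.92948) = 11.92948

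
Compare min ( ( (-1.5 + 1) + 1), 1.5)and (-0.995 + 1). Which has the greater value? min ( ( (-1.5 + 1) + 1), 1.5)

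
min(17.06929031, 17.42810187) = 17.06929031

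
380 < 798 True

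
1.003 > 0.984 True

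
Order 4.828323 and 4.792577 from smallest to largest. 4.792577, 4.828323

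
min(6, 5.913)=5.913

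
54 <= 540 True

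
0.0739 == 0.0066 False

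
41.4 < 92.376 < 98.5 True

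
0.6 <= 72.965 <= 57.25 False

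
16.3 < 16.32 True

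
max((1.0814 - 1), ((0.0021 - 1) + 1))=0.0814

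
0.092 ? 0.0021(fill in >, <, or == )>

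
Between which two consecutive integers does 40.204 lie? 40 and 41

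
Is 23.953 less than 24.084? Yes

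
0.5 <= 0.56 True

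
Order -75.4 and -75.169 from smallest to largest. -75.4, -75.169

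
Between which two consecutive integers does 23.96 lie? 23 and 24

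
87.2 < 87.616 True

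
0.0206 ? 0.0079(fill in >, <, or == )>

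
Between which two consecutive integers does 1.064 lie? 1 and 2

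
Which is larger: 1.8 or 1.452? 1.8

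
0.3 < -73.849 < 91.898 False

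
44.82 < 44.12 False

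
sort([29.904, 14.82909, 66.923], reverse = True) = [66.923, 29.904, 14.82909]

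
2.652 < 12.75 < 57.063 True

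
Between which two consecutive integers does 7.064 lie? 7 and 8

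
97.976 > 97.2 True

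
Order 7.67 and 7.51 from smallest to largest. 7.51, 7.67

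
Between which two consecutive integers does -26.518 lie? -27 and -26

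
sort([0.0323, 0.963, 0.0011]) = [0.0011, 0.0323, 0.963]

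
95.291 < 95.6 True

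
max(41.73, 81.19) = 81.19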